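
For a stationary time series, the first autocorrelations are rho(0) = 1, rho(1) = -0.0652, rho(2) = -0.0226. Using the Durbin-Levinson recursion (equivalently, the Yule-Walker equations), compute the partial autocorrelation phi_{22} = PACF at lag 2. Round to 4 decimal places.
\phi_{22} = -0.0270

The PACF at lag k is phi_{kk}, the last component of the solution
to the Yule-Walker system G_k phi = r_k where
  (G_k)_{ij} = rho(|i - j|), (r_k)_i = rho(i), i,j = 1..k.
Equivalently, Durbin-Levinson gives phi_{kk} iteratively:
  phi_{11} = rho(1)
  phi_{kk} = [rho(k) - sum_{j=1..k-1} phi_{k-1,j} rho(k-j)]
            / [1 - sum_{j=1..k-1} phi_{k-1,j} rho(j)],
  phi_{k,j} = phi_{k-1,j} - phi_{kk} phi_{k-1,k-j},  j = 1..k-1.
Step k = 1:
  phi_11 = rho(1) = -0.0652.
Step k = 2:
  phi_22 = [rho(2) - phi_11 rho(1)] / [1 - phi_11 rho(1)] = [-0.0226 - (-0.0652)(-0.0652)] / [1 - (-0.0652)(-0.0652)]
         = -0.02685104 / 0.99574896 = -0.027.
Therefore phi_{22} = -0.0270.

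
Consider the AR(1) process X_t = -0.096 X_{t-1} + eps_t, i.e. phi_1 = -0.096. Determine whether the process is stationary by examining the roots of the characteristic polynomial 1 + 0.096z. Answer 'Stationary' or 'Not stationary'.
\text{Stationary}

The AR(p) characteristic polynomial is P(z) = 1 + 0.096z.
Stationarity requires all roots to lie outside the unit circle, i.e. |z| > 1 for every root.
This is linear in z: 1 + (0.096) z = 0  =>  z = -1/(0.096) = -10.416667,  |z| = 10.416667.
Moduli of all roots: 10.4167.
All moduli strictly greater than 1? Yes.
Verdict: Stationary.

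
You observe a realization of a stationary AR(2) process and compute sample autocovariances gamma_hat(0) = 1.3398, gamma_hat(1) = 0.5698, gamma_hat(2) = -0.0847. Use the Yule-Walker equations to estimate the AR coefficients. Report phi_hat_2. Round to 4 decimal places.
\hat\phi_{2} = -0.2980

The Yule-Walker equations for an AR(p) process read, in matrix form,
  Gamma_p phi = r_p,   with   (Gamma_p)_{ij} = gamma(|i - j|),
                       (r_p)_i = gamma(i),   i,j = 1..p.
Substitute the sample gammas (Toeplitz matrix and right-hand side of size 2):
  Gamma_p = [[1.3398, 0.5698], [0.5698, 1.3398]]
  r_p     = [0.5698, -0.0847]
Written out:
  1.3398 phi_1 + 0.5698 phi_2 = 0.5698
  0.5698 phi_1 + 1.3398 phi_2 = -0.0847
Solve by Cramer's rule:
  det = gamma(0)^2 - gamma(1)^2 = (1.3398)^2 - (0.5698)^2 = 1.79506404 - 0.32467204 = 1.470392
  phi_hat_1 = [gamma(1) gamma(0) - gamma(1) gamma(2)] / det = [(0.5698)(1.3398) - (0.5698)(-0.0847)] / 1.470392 = 0.8116801 / 1.470392 = 0.552
  phi_hat_2 = [gamma(0) gamma(2) - gamma(1)^2] / det = [(1.3398)(-0.0847) - (0.5698)^2] / 1.470392 = -0.4381531 / 1.470392 = -0.298
So phi_hat = [0.5520, -0.2980].
Therefore phi_hat_2 = -0.2980.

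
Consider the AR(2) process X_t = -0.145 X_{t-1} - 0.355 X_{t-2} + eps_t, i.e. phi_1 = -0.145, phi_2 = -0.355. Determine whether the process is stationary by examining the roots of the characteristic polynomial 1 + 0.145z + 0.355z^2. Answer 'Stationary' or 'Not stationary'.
\text{Stationary}

The AR(p) characteristic polynomial is P(z) = 1 + 0.145z + 0.355z^2.
Stationarity requires all roots to lie outside the unit circle, i.e. |z| > 1 for every root.
Set 1 + (0.145) z + (0.355) z^2 = 0, i.e. a z^2 + b z + c = 0 with a = 0.355, b = 0.145, c = 1.
Discriminant D = b^2 - 4ac = (0.145)^2 - 4*(0.355)*1 = 0.021025 - (1.42) = -1.398975.
D < 0, so the roots are the complex-conjugate pair z = (-b +/- i sqrt(-D)) / (2a) = -0.2042 +/- 1.6659i.
For a conjugate pair |z|^2 = z * conj(z) = (product of roots) = c/a = 1/(0.355) = 2.816901, so |z| = sqrt(2.816901) = 1.6784 for both roots.
Moduli of all roots: 1.6784, 1.6784.
All moduli strictly greater than 1? Yes.
Verdict: Stationary.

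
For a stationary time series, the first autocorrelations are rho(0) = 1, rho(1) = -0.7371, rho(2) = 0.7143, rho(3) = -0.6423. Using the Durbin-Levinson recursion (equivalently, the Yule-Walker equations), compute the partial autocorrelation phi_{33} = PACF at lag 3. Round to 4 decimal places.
\phi_{33} = -0.0941

The PACF at lag k is phi_{kk}, the last component of the solution
to the Yule-Walker system G_k phi = r_k where
  (G_k)_{ij} = rho(|i - j|), (r_k)_i = rho(i), i,j = 1..k.
Equivalently, Durbin-Levinson gives phi_{kk} iteratively:
  phi_{11} = rho(1)
  phi_{kk} = [rho(k) - sum_{j=1..k-1} phi_{k-1,j} rho(k-j)]
            / [1 - sum_{j=1..k-1} phi_{k-1,j} rho(j)],
  phi_{k,j} = phi_{k-1,j} - phi_{kk} phi_{k-1,k-j},  j = 1..k-1.
Step k = 1:
  phi_11 = rho(1) = -0.7371.
Step k = 2:
  phi_22 = [rho(2) - phi_11 rho(1)] / [1 - phi_11 rho(1)] = [0.7143 - (-0.7371)(-0.7371)] / [1 - (-0.7371)(-0.7371)]
         = 0.17098359 / 0.45668359 = 0.374403.
  Update: phi_21 = phi_11 - phi_22 phi_11 = -0.7371 - (0.374403)(-0.7371) = -0.461128.
Step k = 3:
  phi_33 = [rho(3) - phi_21 rho(2) - phi_22 rho(1)] / [1 - phi_21 rho(1) - phi_22 rho(2)]
    numerator   = -0.6423 - (-0.461128)(0.7143) - (0.374403)(-0.7371) = -0.03694419
    denominator = 1 - (-0.461128)(-0.7371) - (0.374403)(0.7143) = 0.39266686
  phi_33 = -0.03694419 / 0.39266686 = -0.0941.
Therefore phi_{33} = -0.0941.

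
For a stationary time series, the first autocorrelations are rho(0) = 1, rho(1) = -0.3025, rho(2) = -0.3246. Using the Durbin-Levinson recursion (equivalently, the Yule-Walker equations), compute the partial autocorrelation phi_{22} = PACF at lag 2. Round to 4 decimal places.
\phi_{22} = -0.4580

The PACF at lag k is phi_{kk}, the last component of the solution
to the Yule-Walker system G_k phi = r_k where
  (G_k)_{ij} = rho(|i - j|), (r_k)_i = rho(i), i,j = 1..k.
Equivalently, Durbin-Levinson gives phi_{kk} iteratively:
  phi_{11} = rho(1)
  phi_{kk} = [rho(k) - sum_{j=1..k-1} phi_{k-1,j} rho(k-j)]
            / [1 - sum_{j=1..k-1} phi_{k-1,j} rho(j)],
  phi_{k,j} = phi_{k-1,j} - phi_{kk} phi_{k-1,k-j},  j = 1..k-1.
Step k = 1:
  phi_11 = rho(1) = -0.3025.
Step k = 2:
  phi_22 = [rho(2) - phi_11 rho(1)] / [1 - phi_11 rho(1)] = [-0.3246 - (-0.3025)(-0.3025)] / [1 - (-0.3025)(-0.3025)]
         = -0.41610625 / 0.90849375 = -0.458.
Therefore phi_{22} = -0.4580.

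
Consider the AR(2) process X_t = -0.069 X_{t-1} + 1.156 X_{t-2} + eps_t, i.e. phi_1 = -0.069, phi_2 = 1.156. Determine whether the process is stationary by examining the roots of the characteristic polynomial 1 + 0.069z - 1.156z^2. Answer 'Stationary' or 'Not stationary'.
\text{Not stationary}

The AR(p) characteristic polynomial is P(z) = 1 + 0.069z - 1.156z^2.
Stationarity requires all roots to lie outside the unit circle, i.e. |z| > 1 for every root.
Set 1 + (0.069) z + (-1.156) z^2 = 0, i.e. a z^2 + b z + c = 0 with a = -1.156, b = 0.069, c = 1.
Discriminant D = b^2 - 4ac = (0.069)^2 - 4*(-1.156)*1 = 0.004761 - (-4.624) = 4.628761.
D >= 0, so the roots are real: z = (-b +/- sqrt(D)) / (2a) = (-0.069 +/- 2.151456) / (-2.312).
  z_1 = (-0.069 + 2.151456) / (-2.312) = -0.9007,   |z_1| = 0.9007.
  z_2 = (-0.069 - 2.151456) / (-2.312) = 0.9604,   |z_2| = 0.9604.
Moduli of all roots: 0.9007, 0.9604.
All moduli strictly greater than 1? No.
Verdict: Not stationary.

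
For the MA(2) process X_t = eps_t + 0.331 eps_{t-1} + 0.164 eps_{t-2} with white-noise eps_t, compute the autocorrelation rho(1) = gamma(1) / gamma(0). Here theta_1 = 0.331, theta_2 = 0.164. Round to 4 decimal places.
\rho(1) = 0.3390

For an MA(q) process with theta_0 = 1, the autocovariance is
  gamma(k) = sigma^2 * sum_{i=0..q-k} theta_i * theta_{i+k},
and rho(k) = gamma(k) / gamma(0). Sigma^2 cancels.
  numerator   = (1)*(0.331) + (0.331)*(0.164) = 0.385284.
  denominator = (1)^2 + (0.331)^2 + (0.164)^2 = 1.136457.
  rho(1) = 0.385284 / 1.136457 = 0.3390.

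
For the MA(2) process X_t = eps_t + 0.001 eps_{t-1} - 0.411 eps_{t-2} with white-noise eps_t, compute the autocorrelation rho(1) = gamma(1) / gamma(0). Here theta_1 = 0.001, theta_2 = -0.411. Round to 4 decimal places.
\rho(1) = 0.0005

For an MA(q) process with theta_0 = 1, the autocovariance is
  gamma(k) = sigma^2 * sum_{i=0..q-k} theta_i * theta_{i+k},
and rho(k) = gamma(k) / gamma(0). Sigma^2 cancels.
  numerator   = (1)*(0.001) + (0.001)*(-0.411) = 0.000589.
  denominator = (1)^2 + (0.001)^2 + (-0.411)^2 = 1.168922.
  rho(1) = 0.000589 / 1.168922 = 0.0005.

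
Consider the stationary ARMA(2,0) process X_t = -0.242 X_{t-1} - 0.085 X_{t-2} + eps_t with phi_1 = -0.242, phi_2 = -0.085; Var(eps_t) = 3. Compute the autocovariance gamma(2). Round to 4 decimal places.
\gamma(2) = -0.0987

Multiply the model equation by X_{t-k} and take expectations. With theta_0 = psi_0 = 1 and psi_j the MA(infinity) weights, this gives
  gamma(k) - sum_i phi_i gamma(k-i) = c_k,
  c_k = sigma^2 * sum_{j=k..q} theta_j psi_{j-k}   (c_k = 0 for k > q),
using gamma(-m) = gamma(m).
Pure AR (q = 0): c_0 = sigma^2 = 3, c_k = 0 for k >= 1.
Equations for k = 0, 1, 2 (AR order 2, c_2 = 0):
  (E0) gamma(0) = phi_1 gamma(1) + phi_2 gamma(2) + c_0
  (E1) gamma(1) = phi_1 gamma(0) + phi_2 gamma(1) + c_1
  (E2) gamma(2) = phi_1 gamma(1) + phi_2 gamma(0)
From (E1): gamma(1) = A gamma(0) + B with
  A = phi_1 / (1 - phi_2) = -0.242 / 1.085 = -0.223041,   B = c_1 / (1 - phi_2) = 0 / 1.085 = 0.
Insert (E2) into (E0): gamma(0) (1 - phi_2^2) = phi_1 (1 + phi_2) gamma(1) + c_0.
  phi_1 (1 + phi_2) = (-0.242)(0.915) = -0.22143,   1 - phi_2^2 = 0.992775.
Replace gamma(1) by A gamma(0) + B and collect gamma(0):
  gamma(0) [0.992775 - (-0.22143)(-0.223041)] = c_0 = 3
  gamma(0) * 0.943387 = 3
  gamma(0) = 3 / 0.943387 = 3.180031.
  gamma(1) = A gamma(0) = (-0.223041)(3.180031) = -0.709279.
  gamma(2) = phi_1 gamma(1) + phi_2 gamma(0) = (-0.242)(-0.709279) + (-0.085)(3.180031) = -0.098657.
Therefore gamma(2) = -0.0987 (to 4 decimal places).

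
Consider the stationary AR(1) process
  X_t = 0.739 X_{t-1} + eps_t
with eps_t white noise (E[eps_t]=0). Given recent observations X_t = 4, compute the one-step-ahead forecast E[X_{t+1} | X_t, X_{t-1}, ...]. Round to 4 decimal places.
E[X_{t+1} \mid \mathcal F_t] = 2.9560

For an AR(p) model X_t = c + sum_i phi_i X_{t-i} + eps_t, the
one-step-ahead conditional mean is
  E[X_{t+1} | X_t, ...] = c + sum_i phi_i X_{t+1-i}.
Substitute known values:
  E[X_{t+1} | ...] = (0.739) * (4)
                   = 2.9560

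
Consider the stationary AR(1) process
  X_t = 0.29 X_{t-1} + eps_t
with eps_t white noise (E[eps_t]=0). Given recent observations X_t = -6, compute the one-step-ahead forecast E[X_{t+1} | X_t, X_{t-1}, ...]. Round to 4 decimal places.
E[X_{t+1} \mid \mathcal F_t] = -1.7400

For an AR(p) model X_t = c + sum_i phi_i X_{t-i} + eps_t, the
one-step-ahead conditional mean is
  E[X_{t+1} | X_t, ...] = c + sum_i phi_i X_{t+1-i}.
Substitute known values:
  E[X_{t+1} | ...] = (0.29) * (-6)
                   = -1.7400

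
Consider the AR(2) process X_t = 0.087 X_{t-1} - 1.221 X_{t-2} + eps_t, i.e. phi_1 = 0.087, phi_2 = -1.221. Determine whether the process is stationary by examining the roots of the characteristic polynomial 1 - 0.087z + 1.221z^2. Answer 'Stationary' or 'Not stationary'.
\text{Not stationary}

The AR(p) characteristic polynomial is P(z) = 1 - 0.087z + 1.221z^2.
Stationarity requires all roots to lie outside the unit circle, i.e. |z| > 1 for every root.
Set 1 + (-0.087) z + (1.221) z^2 = 0, i.e. a z^2 + b z + c = 0 with a = 1.221, b = -0.087, c = 1.
Discriminant D = b^2 - 4ac = (-0.087)^2 - 4*(1.221)*1 = 0.007569 - (4.884) = -4.876431.
D < 0, so the roots are the complex-conjugate pair z = (-b +/- i sqrt(-D)) / (2a) = 0.0356 +/- 0.9043i.
For a conjugate pair |z|^2 = z * conj(z) = (product of roots) = c/a = 1/(1.221) = 0.819001, so |z| = sqrt(0.819001) = 0.905 for both roots.
Moduli of all roots: 0.9050, 0.9050.
All moduli strictly greater than 1? No.
Verdict: Not stationary.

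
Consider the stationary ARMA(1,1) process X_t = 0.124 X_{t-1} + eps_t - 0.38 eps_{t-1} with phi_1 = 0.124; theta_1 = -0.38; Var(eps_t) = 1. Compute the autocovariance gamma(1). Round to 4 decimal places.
\gamma(1) = -0.2477

Multiply the model equation by X_{t-k} and take expectations. With theta_0 = psi_0 = 1 and psi_j the MA(infinity) weights, this gives
  gamma(k) - sum_i phi_i gamma(k-i) = c_k,
  c_k = sigma^2 * sum_{j=k..q} theta_j psi_{j-k}   (c_k = 0 for k > q),
using gamma(-m) = gamma(m).
psi-weights needed (psi_j = theta_j + sum_i phi_i psi_{j-i}):
  psi_1 = theta_1 + phi_1 = -0.38 + (0.124) = -0.256
Right-hand sides:
  c_0 = sigma^2 (1 + theta_1 psi_1) = 1 * (1 + (-0.38)(-0.256)) = 1 * 1.09728 = 1.09728
  c_1 = sigma^2 theta_1 = 1 * (-0.38) = -0.38
  c_2 = 0
Equations for k = 0 and k = 1 (AR order 1):
  gamma(0) = phi_1 gamma(1) + c_0
  gamma(1) = phi_1 gamma(0) + c_1
Substituting the second into the first: gamma(0) (1 - phi_1^2) = c_0 + phi_1 c_1, so
  gamma(0) = (c_0 + phi_1 c_1) / (1 - phi_1^2) = (1.09728 + (0.124)(-0.38)) / (1 - (0.124)^2) = 1.05016 / 0.984624 = 1.066559.
  gamma(1) = phi_1 gamma(0) + c_1 = (0.124)(1.066559) + (-0.38) = -0.247747.
Therefore gamma(1) = -0.2477 (to 4 decimal places).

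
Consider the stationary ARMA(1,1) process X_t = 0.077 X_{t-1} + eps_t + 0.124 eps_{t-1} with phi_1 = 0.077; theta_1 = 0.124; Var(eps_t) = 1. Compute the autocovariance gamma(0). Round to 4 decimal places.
\gamma(0) = 1.0406

Multiply the model equation by X_{t-k} and take expectations. With theta_0 = psi_0 = 1 and psi_j the MA(infinity) weights, this gives
  gamma(k) - sum_i phi_i gamma(k-i) = c_k,
  c_k = sigma^2 * sum_{j=k..q} theta_j psi_{j-k}   (c_k = 0 for k > q),
using gamma(-m) = gamma(m).
psi-weights needed (psi_j = theta_j + sum_i phi_i psi_{j-i}):
  psi_1 = theta_1 + phi_1 = 0.124 + (0.077) = 0.201
Right-hand sides:
  c_0 = sigma^2 (1 + theta_1 psi_1) = 1 * (1 + (0.124)(0.201)) = 1 * 1.024924 = 1.024924
  c_1 = sigma^2 theta_1 = 1 * (0.124) = 0.124
  c_2 = 0
Equations for k = 0 and k = 1 (AR order 1):
  gamma(0) = phi_1 gamma(1) + c_0
  gamma(1) = phi_1 gamma(0) + c_1
Substituting the second into the first: gamma(0) (1 - phi_1^2) = c_0 + phi_1 c_1, so
  gamma(0) = (c_0 + phi_1 c_1) / (1 - phi_1^2) = (1.024924 + (0.077)(0.124)) / (1 - (0.077)^2) = 1.034472 / 0.994071 = 1.040642.
Therefore gamma(0) = 1.0406 (to 4 decimal places).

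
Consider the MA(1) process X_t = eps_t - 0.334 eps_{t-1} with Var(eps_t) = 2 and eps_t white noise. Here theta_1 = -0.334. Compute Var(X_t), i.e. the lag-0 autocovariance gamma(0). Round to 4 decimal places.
\gamma(0) = 2.2231

For an MA(q) process X_t = eps_t + sum_i theta_i eps_{t-i} with
Var(eps_t) = sigma^2, the variance is
  gamma(0) = sigma^2 * (1 + sum_i theta_i^2).
  sum_i theta_i^2 = (-0.334)^2 = 0.111556.
  gamma(0) = 2 * (1 + 0.111556) = 2 * 1.111556 = 2.223112, which rounds to 2.2231.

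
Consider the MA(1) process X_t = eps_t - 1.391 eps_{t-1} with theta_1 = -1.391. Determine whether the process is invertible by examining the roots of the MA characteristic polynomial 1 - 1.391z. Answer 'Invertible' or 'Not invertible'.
\text{Not invertible}

The MA(q) characteristic polynomial is P(z) = 1 - 1.391z.
Invertibility requires all roots to lie outside the unit circle, i.e. |z| > 1 for every root.
This is linear in z: 1 + (-1.391) z = 0  =>  z = -1/(-1.391) = 0.718907,  |z| = 0.718907.
Moduli of all roots: 0.7189.
All moduli strictly greater than 1? No.
Verdict: Not invertible.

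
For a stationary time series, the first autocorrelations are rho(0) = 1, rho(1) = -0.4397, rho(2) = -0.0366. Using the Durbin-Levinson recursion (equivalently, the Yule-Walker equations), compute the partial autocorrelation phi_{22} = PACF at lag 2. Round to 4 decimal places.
\phi_{22} = -0.2850

The PACF at lag k is phi_{kk}, the last component of the solution
to the Yule-Walker system G_k phi = r_k where
  (G_k)_{ij} = rho(|i - j|), (r_k)_i = rho(i), i,j = 1..k.
Equivalently, Durbin-Levinson gives phi_{kk} iteratively:
  phi_{11} = rho(1)
  phi_{kk} = [rho(k) - sum_{j=1..k-1} phi_{k-1,j} rho(k-j)]
            / [1 - sum_{j=1..k-1} phi_{k-1,j} rho(j)],
  phi_{k,j} = phi_{k-1,j} - phi_{kk} phi_{k-1,k-j},  j = 1..k-1.
Step k = 1:
  phi_11 = rho(1) = -0.4397.
Step k = 2:
  phi_22 = [rho(2) - phi_11 rho(1)] / [1 - phi_11 rho(1)] = [-0.0366 - (-0.4397)(-0.4397)] / [1 - (-0.4397)(-0.4397)]
         = -0.22993609 / 0.80666391 = -0.285.
Therefore phi_{22} = -0.2850.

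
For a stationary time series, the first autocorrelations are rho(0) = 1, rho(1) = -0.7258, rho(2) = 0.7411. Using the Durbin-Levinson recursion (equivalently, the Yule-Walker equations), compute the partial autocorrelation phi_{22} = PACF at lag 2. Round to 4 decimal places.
\phi_{22} = 0.4529

The PACF at lag k is phi_{kk}, the last component of the solution
to the Yule-Walker system G_k phi = r_k where
  (G_k)_{ij} = rho(|i - j|), (r_k)_i = rho(i), i,j = 1..k.
Equivalently, Durbin-Levinson gives phi_{kk} iteratively:
  phi_{11} = rho(1)
  phi_{kk} = [rho(k) - sum_{j=1..k-1} phi_{k-1,j} rho(k-j)]
            / [1 - sum_{j=1..k-1} phi_{k-1,j} rho(j)],
  phi_{k,j} = phi_{k-1,j} - phi_{kk} phi_{k-1,k-j},  j = 1..k-1.
Step k = 1:
  phi_11 = rho(1) = -0.7258.
Step k = 2:
  phi_22 = [rho(2) - phi_11 rho(1)] / [1 - phi_11 rho(1)] = [0.7411 - (-0.7258)(-0.7258)] / [1 - (-0.7258)(-0.7258)]
         = 0.21431436 / 0.47321436 = 0.4529.
Therefore phi_{22} = 0.4529.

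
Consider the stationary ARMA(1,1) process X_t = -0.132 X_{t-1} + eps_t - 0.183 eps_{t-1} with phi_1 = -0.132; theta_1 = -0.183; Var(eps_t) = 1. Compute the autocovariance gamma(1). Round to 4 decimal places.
\gamma(1) = -0.3283

Multiply the model equation by X_{t-k} and take expectations. With theta_0 = psi_0 = 1 and psi_j the MA(infinity) weights, this gives
  gamma(k) - sum_i phi_i gamma(k-i) = c_k,
  c_k = sigma^2 * sum_{j=k..q} theta_j psi_{j-k}   (c_k = 0 for k > q),
using gamma(-m) = gamma(m).
psi-weights needed (psi_j = theta_j + sum_i phi_i psi_{j-i}):
  psi_1 = theta_1 + phi_1 = -0.183 + (-0.132) = -0.315
Right-hand sides:
  c_0 = sigma^2 (1 + theta_1 psi_1) = 1 * (1 + (-0.183)(-0.315)) = 1 * 1.057645 = 1.057645
  c_1 = sigma^2 theta_1 = 1 * (-0.183) = -0.183
  c_2 = 0
Equations for k = 0 and k = 1 (AR order 1):
  gamma(0) = phi_1 gamma(1) + c_0
  gamma(1) = phi_1 gamma(0) + c_1
Substituting the second into the first: gamma(0) (1 - phi_1^2) = c_0 + phi_1 c_1, so
  gamma(0) = (c_0 + phi_1 c_1) / (1 - phi_1^2) = (1.057645 + (-0.132)(-0.183)) / (1 - (-0.132)^2) = 1.081801 / 0.982576 = 1.100985.
  gamma(1) = phi_1 gamma(0) + c_1 = (-0.132)(1.100985) + (-0.183) = -0.32833.
Therefore gamma(1) = -0.3283 (to 4 decimal places).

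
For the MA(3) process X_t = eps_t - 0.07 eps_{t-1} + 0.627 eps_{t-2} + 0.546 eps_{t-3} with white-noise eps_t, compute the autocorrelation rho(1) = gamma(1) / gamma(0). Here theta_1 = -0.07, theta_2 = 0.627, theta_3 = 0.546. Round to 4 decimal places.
\rho(1) = 0.1347

For an MA(q) process with theta_0 = 1, the autocovariance is
  gamma(k) = sigma^2 * sum_{i=0..q-k} theta_i * theta_{i+k},
and rho(k) = gamma(k) / gamma(0). Sigma^2 cancels.
  numerator   = (1)*(-0.07) + (-0.07)*(0.627) + (0.627)*(0.546) = 0.228452.
  denominator = (1)^2 + (-0.07)^2 + (0.627)^2 + (0.546)^2 = 1.696145.
  rho(1) = 0.228452 / 1.696145 = 0.1347.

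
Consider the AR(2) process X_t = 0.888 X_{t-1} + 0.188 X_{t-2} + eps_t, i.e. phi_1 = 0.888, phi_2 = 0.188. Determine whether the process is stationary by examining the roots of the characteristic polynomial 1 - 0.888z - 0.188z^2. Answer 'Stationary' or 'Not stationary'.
\text{Not stationary}

The AR(p) characteristic polynomial is P(z) = 1 - 0.888z - 0.188z^2.
Stationarity requires all roots to lie outside the unit circle, i.e. |z| > 1 for every root.
Set 1 + (-0.888) z + (-0.188) z^2 = 0, i.e. a z^2 + b z + c = 0 with a = -0.188, b = -0.888, c = 1.
Discriminant D = b^2 - 4ac = (-0.888)^2 - 4*(-0.188)*1 = 0.788544 - (-0.752) = 1.540544.
D >= 0, so the roots are real: z = (-b +/- sqrt(D)) / (2a) = (0.888 +/- 1.241187) / (-0.376).
  z_1 = (0.888 + 1.241187) / (-0.376) = -5.6627,   |z_1| = 5.6627.
  z_2 = (0.888 - 1.241187) / (-0.376) = 0.9393,   |z_2| = 0.9393.
Moduli of all roots: 5.6627, 0.9393.
All moduli strictly greater than 1? No.
Verdict: Not stationary.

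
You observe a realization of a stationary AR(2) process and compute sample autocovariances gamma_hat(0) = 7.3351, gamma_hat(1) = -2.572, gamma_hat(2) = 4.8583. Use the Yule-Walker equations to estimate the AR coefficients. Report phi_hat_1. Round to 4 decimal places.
\hat\phi_{1} = -0.1350

The Yule-Walker equations for an AR(p) process read, in matrix form,
  Gamma_p phi = r_p,   with   (Gamma_p)_{ij} = gamma(|i - j|),
                       (r_p)_i = gamma(i),   i,j = 1..p.
Substitute the sample gammas (Toeplitz matrix and right-hand side of size 2):
  Gamma_p = [[7.3351, -2.572], [-2.572, 7.3351]]
  r_p     = [-2.572, 4.8583]
Written out:
  7.3351 phi_1 - 2.572 phi_2 = -2.572
  -2.572 phi_1 + 7.3351 phi_2 = 4.8583
Solve by Cramer's rule:
  det = gamma(0)^2 - gamma(1)^2 = (7.3351)^2 - (-2.572)^2 = 53.80369201 - 6.615184 = 47.18850801
  phi_hat_1 = [gamma(1) gamma(0) - gamma(1) gamma(2)] / det = [(-2.572)(7.3351) - (-2.572)(4.8583)] / 47.18850801 = -6.3703296 / 47.18850801 = -0.135
  phi_hat_2 = [gamma(0) gamma(2) - gamma(1)^2] / det = [(7.3351)(4.8583) - (-2.572)^2] / 47.18850801 = 29.02093233 / 47.18850801 = 0.615
So phi_hat = [-0.1350, 0.6150].
Therefore phi_hat_1 = -0.1350.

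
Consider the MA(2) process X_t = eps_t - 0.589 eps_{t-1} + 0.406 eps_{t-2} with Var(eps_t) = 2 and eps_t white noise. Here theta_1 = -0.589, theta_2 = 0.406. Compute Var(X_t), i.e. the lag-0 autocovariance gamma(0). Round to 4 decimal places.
\gamma(0) = 3.0235

For an MA(q) process X_t = eps_t + sum_i theta_i eps_{t-i} with
Var(eps_t) = sigma^2, the variance is
  gamma(0) = sigma^2 * (1 + sum_i theta_i^2).
  sum_i theta_i^2 = (-0.589)^2 + (0.406)^2 = 0.346921 + 0.164836 = 0.511757.
  gamma(0) = 2 * (1 + 0.511757) = 2 * 1.511757 = 3.023514, which rounds to 3.0235.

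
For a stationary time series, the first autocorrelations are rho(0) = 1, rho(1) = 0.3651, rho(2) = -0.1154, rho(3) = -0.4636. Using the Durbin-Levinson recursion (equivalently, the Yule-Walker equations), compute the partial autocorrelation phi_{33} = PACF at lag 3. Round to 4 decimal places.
\phi_{33} = -0.3830

The PACF at lag k is phi_{kk}, the last component of the solution
to the Yule-Walker system G_k phi = r_k where
  (G_k)_{ij} = rho(|i - j|), (r_k)_i = rho(i), i,j = 1..k.
Equivalently, Durbin-Levinson gives phi_{kk} iteratively:
  phi_{11} = rho(1)
  phi_{kk} = [rho(k) - sum_{j=1..k-1} phi_{k-1,j} rho(k-j)]
            / [1 - sum_{j=1..k-1} phi_{k-1,j} rho(j)],
  phi_{k,j} = phi_{k-1,j} - phi_{kk} phi_{k-1,k-j},  j = 1..k-1.
Step k = 1:
  phi_11 = rho(1) = 0.3651.
Step k = 2:
  phi_22 = [rho(2) - phi_11 rho(1)] / [1 - phi_11 rho(1)] = [-0.1154 - (0.3651)(0.3651)] / [1 - (0.3651)(0.3651)]
         = -0.24869801 / 0.86670199 = -0.286948.
  Update: phi_21 = phi_11 - phi_22 phi_11 = 0.3651 - (-0.286948)(0.3651) = 0.469865.
Step k = 3:
  phi_33 = [rho(3) - phi_21 rho(2) - phi_22 rho(1)] / [1 - phi_21 rho(1) - phi_22 rho(2)]
    numerator   = -0.4636 - (0.469865)(-0.1154) - (-0.286948)(0.3651) = -0.30461308
    denominator = 1 - (0.469865)(0.3651) - (-0.286948)(-0.1154) = 0.79533871
  phi_33 = -0.30461308 / 0.79533871 = -0.383.
Therefore phi_{33} = -0.3830.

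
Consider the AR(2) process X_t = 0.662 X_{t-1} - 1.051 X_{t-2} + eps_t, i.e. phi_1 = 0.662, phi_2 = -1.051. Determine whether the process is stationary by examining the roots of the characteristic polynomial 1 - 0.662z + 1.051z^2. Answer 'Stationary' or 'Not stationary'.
\text{Not stationary}

The AR(p) characteristic polynomial is P(z) = 1 - 0.662z + 1.051z^2.
Stationarity requires all roots to lie outside the unit circle, i.e. |z| > 1 for every root.
Set 1 + (-0.662) z + (1.051) z^2 = 0, i.e. a z^2 + b z + c = 0 with a = 1.051, b = -0.662, c = 1.
Discriminant D = b^2 - 4ac = (-0.662)^2 - 4*(1.051)*1 = 0.438244 - (4.204) = -3.765756.
D < 0, so the roots are the complex-conjugate pair z = (-b +/- i sqrt(-D)) / (2a) = 0.3149 +/- 0.9232i.
For a conjugate pair |z|^2 = z * conj(z) = (product of roots) = c/a = 1/(1.051) = 0.951475, so |z| = sqrt(0.951475) = 0.9754 for both roots.
Moduli of all roots: 0.9754, 0.9754.
All moduli strictly greater than 1? No.
Verdict: Not stationary.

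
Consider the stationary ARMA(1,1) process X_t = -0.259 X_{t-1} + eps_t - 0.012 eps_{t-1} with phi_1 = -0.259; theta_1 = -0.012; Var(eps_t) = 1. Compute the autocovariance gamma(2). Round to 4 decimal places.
\gamma(2) = 0.0755

Multiply the model equation by X_{t-k} and take expectations. With theta_0 = psi_0 = 1 and psi_j the MA(infinity) weights, this gives
  gamma(k) - sum_i phi_i gamma(k-i) = c_k,
  c_k = sigma^2 * sum_{j=k..q} theta_j psi_{j-k}   (c_k = 0 for k > q),
using gamma(-m) = gamma(m).
psi-weights needed (psi_j = theta_j + sum_i phi_i psi_{j-i}):
  psi_1 = theta_1 + phi_1 = -0.012 + (-0.259) = -0.271
Right-hand sides:
  c_0 = sigma^2 (1 + theta_1 psi_1) = 1 * (1 + (-0.012)(-0.271)) = 1 * 1.003252 = 1.003252
  c_1 = sigma^2 theta_1 = 1 * (-0.012) = -0.012
  c_2 = 0
Equations for k = 0 and k = 1 (AR order 1):
  gamma(0) = phi_1 gamma(1) + c_0
  gamma(1) = phi_1 gamma(0) + c_1
Substituting the second into the first: gamma(0) (1 - phi_1^2) = c_0 + phi_1 c_1, so
  gamma(0) = (c_0 + phi_1 c_1) / (1 - phi_1^2) = (1.003252 + (-0.259)(-0.012)) / (1 - (-0.259)^2) = 1.00636 / 0.932919 = 1.078722.
  gamma(1) = phi_1 gamma(0) + c_1 = (-0.259)(1.078722) + (-0.012) = -0.291389.
For k = 2 (> q): gamma(2) = phi_1 gamma(1) = (-0.259)(-0.291389) = 0.07547.
Therefore gamma(2) = 0.0755 (to 4 decimal places).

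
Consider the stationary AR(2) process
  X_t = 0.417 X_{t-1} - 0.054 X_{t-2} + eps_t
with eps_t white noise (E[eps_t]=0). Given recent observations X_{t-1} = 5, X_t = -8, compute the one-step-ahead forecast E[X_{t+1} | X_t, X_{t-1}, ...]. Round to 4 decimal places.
E[X_{t+1} \mid \mathcal F_t] = -3.6060

For an AR(p) model X_t = c + sum_i phi_i X_{t-i} + eps_t, the
one-step-ahead conditional mean is
  E[X_{t+1} | X_t, ...] = c + sum_i phi_i X_{t+1-i}.
Substitute known values:
  E[X_{t+1} | ...] = (0.417) * (-8) + (-0.054) * (5)
                   = -3.6060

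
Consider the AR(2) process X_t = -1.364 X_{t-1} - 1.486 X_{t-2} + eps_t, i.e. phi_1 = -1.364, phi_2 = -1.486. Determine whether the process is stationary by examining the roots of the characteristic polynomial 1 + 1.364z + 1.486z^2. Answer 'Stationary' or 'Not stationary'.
\text{Not stationary}

The AR(p) characteristic polynomial is P(z) = 1 + 1.364z + 1.486z^2.
Stationarity requires all roots to lie outside the unit circle, i.e. |z| > 1 for every root.
Set 1 + (1.364) z + (1.486) z^2 = 0, i.e. a z^2 + b z + c = 0 with a = 1.486, b = 1.364, c = 1.
Discriminant D = b^2 - 4ac = (1.364)^2 - 4*(1.486)*1 = 1.860496 - (5.944) = -4.083504.
D < 0, so the roots are the complex-conjugate pair z = (-b +/- i sqrt(-D)) / (2a) = -0.459 +/- 0.6799i.
For a conjugate pair |z|^2 = z * conj(z) = (product of roots) = c/a = 1/(1.486) = 0.672948, so |z| = sqrt(0.672948) = 0.8203 for both roots.
Moduli of all roots: 0.8203, 0.8203.
All moduli strictly greater than 1? No.
Verdict: Not stationary.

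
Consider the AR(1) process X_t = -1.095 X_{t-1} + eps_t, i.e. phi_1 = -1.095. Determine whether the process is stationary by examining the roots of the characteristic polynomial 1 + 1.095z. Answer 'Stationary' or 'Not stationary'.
\text{Not stationary}

The AR(p) characteristic polynomial is P(z) = 1 + 1.095z.
Stationarity requires all roots to lie outside the unit circle, i.e. |z| > 1 for every root.
This is linear in z: 1 + (1.095) z = 0  =>  z = -1/(1.095) = -0.913242,  |z| = 0.913242.
Moduli of all roots: 0.9132.
All moduli strictly greater than 1? No.
Verdict: Not stationary.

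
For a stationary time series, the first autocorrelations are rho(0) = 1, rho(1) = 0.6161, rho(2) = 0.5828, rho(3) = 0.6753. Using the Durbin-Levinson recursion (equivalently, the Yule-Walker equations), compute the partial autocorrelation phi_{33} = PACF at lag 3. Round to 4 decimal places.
\phi_{33} = 0.4190

The PACF at lag k is phi_{kk}, the last component of the solution
to the Yule-Walker system G_k phi = r_k where
  (G_k)_{ij} = rho(|i - j|), (r_k)_i = rho(i), i,j = 1..k.
Equivalently, Durbin-Levinson gives phi_{kk} iteratively:
  phi_{11} = rho(1)
  phi_{kk} = [rho(k) - sum_{j=1..k-1} phi_{k-1,j} rho(k-j)]
            / [1 - sum_{j=1..k-1} phi_{k-1,j} rho(j)],
  phi_{k,j} = phi_{k-1,j} - phi_{kk} phi_{k-1,k-j},  j = 1..k-1.
Step k = 1:
  phi_11 = rho(1) = 0.6161.
Step k = 2:
  phi_22 = [rho(2) - phi_11 rho(1)] / [1 - phi_11 rho(1)] = [0.5828 - (0.6161)(0.6161)] / [1 - (0.6161)(0.6161)]
         = 0.20322079 / 0.62042079 = 0.327553.
  Update: phi_21 = phi_11 - phi_22 phi_11 = 0.6161 - (0.327553)(0.6161) = 0.414294.
Step k = 3:
  phi_33 = [rho(3) - phi_21 rho(2) - phi_22 rho(1)] / [1 - phi_21 rho(1) - phi_22 rho(2)]
    numerator   = 0.6753 - (0.414294)(0.5828) - (0.327553)(0.6161) = 0.23204366
    denominator = 1 - (0.414294)(0.6161) - (0.327553)(0.5828) = 0.55385518
  phi_33 = 0.23204366 / 0.55385518 = 0.419.
Therefore phi_{33} = 0.4190.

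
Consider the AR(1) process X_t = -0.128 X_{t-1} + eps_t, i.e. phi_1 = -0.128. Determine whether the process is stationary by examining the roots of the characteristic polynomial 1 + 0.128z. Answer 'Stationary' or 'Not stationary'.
\text{Stationary}

The AR(p) characteristic polynomial is P(z) = 1 + 0.128z.
Stationarity requires all roots to lie outside the unit circle, i.e. |z| > 1 for every root.
This is linear in z: 1 + (0.128) z = 0  =>  z = -1/(0.128) = -7.8125,  |z| = 7.8125.
Moduli of all roots: 7.8125.
All moduli strictly greater than 1? Yes.
Verdict: Stationary.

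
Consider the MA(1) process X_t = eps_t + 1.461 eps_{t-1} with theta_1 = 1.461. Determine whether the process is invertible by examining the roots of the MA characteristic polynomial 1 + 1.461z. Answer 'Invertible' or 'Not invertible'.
\text{Not invertible}

The MA(q) characteristic polynomial is P(z) = 1 + 1.461z.
Invertibility requires all roots to lie outside the unit circle, i.e. |z| > 1 for every root.
This is linear in z: 1 + (1.461) z = 0  =>  z = -1/(1.461) = -0.684463,  |z| = 0.684463.
Moduli of all roots: 0.6845.
All moduli strictly greater than 1? No.
Verdict: Not invertible.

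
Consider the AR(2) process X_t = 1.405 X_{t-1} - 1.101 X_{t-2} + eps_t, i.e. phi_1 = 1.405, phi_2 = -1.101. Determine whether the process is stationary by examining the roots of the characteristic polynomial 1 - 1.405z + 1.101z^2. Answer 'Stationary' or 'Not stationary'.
\text{Not stationary}

The AR(p) characteristic polynomial is P(z) = 1 - 1.405z + 1.101z^2.
Stationarity requires all roots to lie outside the unit circle, i.e. |z| > 1 for every root.
Set 1 + (-1.405) z + (1.101) z^2 = 0, i.e. a z^2 + b z + c = 0 with a = 1.101, b = -1.405, c = 1.
Discriminant D = b^2 - 4ac = (-1.405)^2 - 4*(1.101)*1 = 1.974025 - (4.404) = -2.429975.
D < 0, so the roots are the complex-conjugate pair z = (-b +/- i sqrt(-D)) / (2a) = 0.6381 +/- 0.7079i.
For a conjugate pair |z|^2 = z * conj(z) = (product of roots) = c/a = 1/(1.101) = 0.908265, so |z| = sqrt(0.908265) = 0.953 for both roots.
Moduli of all roots: 0.9530, 0.9530.
All moduli strictly greater than 1? No.
Verdict: Not stationary.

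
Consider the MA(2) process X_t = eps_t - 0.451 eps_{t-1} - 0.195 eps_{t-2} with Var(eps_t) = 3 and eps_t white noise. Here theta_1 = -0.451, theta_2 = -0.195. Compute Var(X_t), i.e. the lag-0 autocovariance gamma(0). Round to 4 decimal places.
\gamma(0) = 3.7243

For an MA(q) process X_t = eps_t + sum_i theta_i eps_{t-i} with
Var(eps_t) = sigma^2, the variance is
  gamma(0) = sigma^2 * (1 + sum_i theta_i^2).
  sum_i theta_i^2 = (-0.451)^2 + (-0.195)^2 = 0.203401 + 0.038025 = 0.241426.
  gamma(0) = 3 * (1 + 0.241426) = 3 * 1.241426 = 3.724278, which rounds to 3.7243.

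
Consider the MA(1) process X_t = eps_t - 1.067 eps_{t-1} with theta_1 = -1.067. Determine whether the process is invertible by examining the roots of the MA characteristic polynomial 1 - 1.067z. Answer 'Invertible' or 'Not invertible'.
\text{Not invertible}

The MA(q) characteristic polynomial is P(z) = 1 - 1.067z.
Invertibility requires all roots to lie outside the unit circle, i.e. |z| > 1 for every root.
This is linear in z: 1 + (-1.067) z = 0  =>  z = -1/(-1.067) = 0.937207,  |z| = 0.937207.
Moduli of all roots: 0.9372.
All moduli strictly greater than 1? No.
Verdict: Not invertible.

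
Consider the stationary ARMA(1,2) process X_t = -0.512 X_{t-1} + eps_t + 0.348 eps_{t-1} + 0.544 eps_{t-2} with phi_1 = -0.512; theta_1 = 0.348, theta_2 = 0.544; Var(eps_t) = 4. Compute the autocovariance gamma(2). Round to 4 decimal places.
\gamma(2) = 3.2832

Multiply the model equation by X_{t-k} and take expectations. With theta_0 = psi_0 = 1 and psi_j the MA(infinity) weights, this gives
  gamma(k) - sum_i phi_i gamma(k-i) = c_k,
  c_k = sigma^2 * sum_{j=k..q} theta_j psi_{j-k}   (c_k = 0 for k > q),
using gamma(-m) = gamma(m).
psi-weights needed (psi_j = theta_j + sum_i phi_i psi_{j-i}):
  psi_1 = theta_1 + phi_1 = 0.348 + (-0.512) = -0.164
  psi_2 = theta_2 + phi_1 psi_1 = 0.544 + (-0.512)(-0.164) = 0.627968
Right-hand sides:
  c_0 = sigma^2 (1 + theta_1 psi_1 + theta_2 psi_2) = 4 * (1 + (0.348)(-0.164) + (0.544)(0.627968)) = 4 * 1.284543 = 5.13817
  c_1 = sigma^2 (theta_1 + theta_2 psi_1) = 4 * (0.348 + (0.544)(-0.164)) = 1.035136
  c_2 = sigma^2 theta_2 = 4 * (0.544) = 2.176
Equations for k = 0 and k = 1 (AR order 1):
  gamma(0) = phi_1 gamma(1) + c_0
  gamma(1) = phi_1 gamma(0) + c_1
Substituting the second into the first: gamma(0) (1 - phi_1^2) = c_0 + phi_1 c_1, so
  gamma(0) = (c_0 + phi_1 c_1) / (1 - phi_1^2) = (5.13817 + (-0.512)(1.035136)) / (1 - (-0.512)^2) = 4.608181 / 0.737856 = 6.245366.
  gamma(1) = phi_1 gamma(0) + c_1 = (-0.512)(6.245366) + (1.035136) = -2.162491.
For k = 2: gamma(2) = phi_1 gamma(1) + c_2
  = (-0.512)(-2.162491) + (2.176) = 3.283196.
Therefore gamma(2) = 3.2832 (to 4 decimal places).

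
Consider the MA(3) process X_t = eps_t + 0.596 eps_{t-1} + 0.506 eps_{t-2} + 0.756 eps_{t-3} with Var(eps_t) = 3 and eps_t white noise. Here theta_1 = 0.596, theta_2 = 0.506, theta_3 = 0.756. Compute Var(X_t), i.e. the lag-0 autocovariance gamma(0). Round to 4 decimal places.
\gamma(0) = 6.5484

For an MA(q) process X_t = eps_t + sum_i theta_i eps_{t-i} with
Var(eps_t) = sigma^2, the variance is
  gamma(0) = sigma^2 * (1 + sum_i theta_i^2).
  sum_i theta_i^2 = (0.596)^2 + (0.506)^2 + (0.756)^2 = 0.355216 + 0.256036 + 0.571536 = 1.182788.
  gamma(0) = 3 * (1 + 1.182788) = 3 * 2.182788 = 6.548364, which rounds to 6.5484.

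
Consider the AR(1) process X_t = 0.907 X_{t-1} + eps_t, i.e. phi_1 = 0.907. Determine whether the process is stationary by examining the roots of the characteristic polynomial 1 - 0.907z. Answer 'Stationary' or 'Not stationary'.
\text{Stationary}

The AR(p) characteristic polynomial is P(z) = 1 - 0.907z.
Stationarity requires all roots to lie outside the unit circle, i.e. |z| > 1 for every root.
This is linear in z: 1 + (-0.907) z = 0  =>  z = -1/(-0.907) = 1.102536,  |z| = 1.102536.
Moduli of all roots: 1.1025.
All moduli strictly greater than 1? Yes.
Verdict: Stationary.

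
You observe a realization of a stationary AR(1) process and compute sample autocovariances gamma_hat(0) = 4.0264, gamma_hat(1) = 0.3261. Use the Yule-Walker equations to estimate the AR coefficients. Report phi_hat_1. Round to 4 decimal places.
\hat\phi_{1} = 0.0810

The Yule-Walker equations for an AR(p) process read, in matrix form,
  Gamma_p phi = r_p,   with   (Gamma_p)_{ij} = gamma(|i - j|),
                       (r_p)_i = gamma(i),   i,j = 1..p.
Substitute the sample gammas (Toeplitz matrix and right-hand side of size 1):
  Gamma_p = [[4.0264]]
  r_p     = [0.3261]
With p = 1 this is the single equation gamma(0) phi_1 = gamma(1):
  phi_hat_1 = gamma(1) / gamma(0) = 0.3261 / 4.0264 = 0.0810.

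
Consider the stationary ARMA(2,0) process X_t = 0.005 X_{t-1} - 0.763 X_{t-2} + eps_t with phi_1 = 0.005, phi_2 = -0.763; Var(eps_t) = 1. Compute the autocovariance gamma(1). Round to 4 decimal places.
\gamma(1) = 0.0068

Multiply the model equation by X_{t-k} and take expectations. With theta_0 = psi_0 = 1 and psi_j the MA(infinity) weights, this gives
  gamma(k) - sum_i phi_i gamma(k-i) = c_k,
  c_k = sigma^2 * sum_{j=k..q} theta_j psi_{j-k}   (c_k = 0 for k > q),
using gamma(-m) = gamma(m).
Pure AR (q = 0): c_0 = sigma^2 = 1, c_k = 0 for k >= 1.
Equations for k = 0, 1, 2 (AR order 2, c_2 = 0):
  (E0) gamma(0) = phi_1 gamma(1) + phi_2 gamma(2) + c_0
  (E1) gamma(1) = phi_1 gamma(0) + phi_2 gamma(1) + c_1
  (E2) gamma(2) = phi_1 gamma(1) + phi_2 gamma(0)
From (E1): gamma(1) = A gamma(0) + B with
  A = phi_1 / (1 - phi_2) = 0.005 / 1.763 = 0.002836,   B = c_1 / (1 - phi_2) = 0 / 1.763 = 0.
Insert (E2) into (E0): gamma(0) (1 - phi_2^2) = phi_1 (1 + phi_2) gamma(1) + c_0.
  phi_1 (1 + phi_2) = (0.005)(0.237) = 0.001185,   1 - phi_2^2 = 0.417831.
Replace gamma(1) by A gamma(0) + B and collect gamma(0):
  gamma(0) [0.417831 - (0.001185)(0.002836)] = c_0 = 1
  gamma(0) * 0.417828 = 1
  gamma(0) = 1 / 0.417828 = 2.393331.
  gamma(1) = A gamma(0) = (0.002836)(2.393331) = 0.006788.
Therefore gamma(1) = 0.0068 (to 4 decimal places).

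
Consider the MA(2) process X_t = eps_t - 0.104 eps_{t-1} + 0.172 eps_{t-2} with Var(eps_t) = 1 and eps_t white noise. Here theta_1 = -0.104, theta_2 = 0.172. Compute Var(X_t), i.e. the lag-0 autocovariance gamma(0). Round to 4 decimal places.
\gamma(0) = 1.0404

For an MA(q) process X_t = eps_t + sum_i theta_i eps_{t-i} with
Var(eps_t) = sigma^2, the variance is
  gamma(0) = sigma^2 * (1 + sum_i theta_i^2).
  sum_i theta_i^2 = (-0.104)^2 + (0.172)^2 = 0.010816 + 0.029584 = 0.0404.
  gamma(0) = 1 * (1 + 0.0404) = 1 * 1.0404 = 1.0404.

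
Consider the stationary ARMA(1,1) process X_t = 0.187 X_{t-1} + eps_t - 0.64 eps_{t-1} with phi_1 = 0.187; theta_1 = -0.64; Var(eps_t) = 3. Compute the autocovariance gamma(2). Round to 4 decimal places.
\gamma(2) = -0.2318

Multiply the model equation by X_{t-k} and take expectations. With theta_0 = psi_0 = 1 and psi_j the MA(infinity) weights, this gives
  gamma(k) - sum_i phi_i gamma(k-i) = c_k,
  c_k = sigma^2 * sum_{j=k..q} theta_j psi_{j-k}   (c_k = 0 for k > q),
using gamma(-m) = gamma(m).
psi-weights needed (psi_j = theta_j + sum_i phi_i psi_{j-i}):
  psi_1 = theta_1 + phi_1 = -0.64 + (0.187) = -0.453
Right-hand sides:
  c_0 = sigma^2 (1 + theta_1 psi_1) = 3 * (1 + (-0.64)(-0.453)) = 3 * 1.28992 = 3.86976
  c_1 = sigma^2 theta_1 = 3 * (-0.64) = -1.92
  c_2 = 0
Equations for k = 0 and k = 1 (AR order 1):
  gamma(0) = phi_1 gamma(1) + c_0
  gamma(1) = phi_1 gamma(0) + c_1
Substituting the second into the first: gamma(0) (1 - phi_1^2) = c_0 + phi_1 c_1, so
  gamma(0) = (c_0 + phi_1 c_1) / (1 - phi_1^2) = (3.86976 + (0.187)(-1.92)) / (1 - (0.187)^2) = 3.51072 / 0.965031 = 3.637935.
  gamma(1) = phi_1 gamma(0) + c_1 = (0.187)(3.637935) + (-1.92) = -1.239706.
For k = 2 (> q): gamma(2) = phi_1 gamma(1) = (0.187)(-1.239706) = -0.231825.
Therefore gamma(2) = -0.2318 (to 4 decimal places).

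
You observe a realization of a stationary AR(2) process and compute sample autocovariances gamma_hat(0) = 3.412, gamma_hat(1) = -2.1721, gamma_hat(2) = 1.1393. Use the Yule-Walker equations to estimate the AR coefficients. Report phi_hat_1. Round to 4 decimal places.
\hat\phi_{1} = -0.7130

The Yule-Walker equations for an AR(p) process read, in matrix form,
  Gamma_p phi = r_p,   with   (Gamma_p)_{ij} = gamma(|i - j|),
                       (r_p)_i = gamma(i),   i,j = 1..p.
Substitute the sample gammas (Toeplitz matrix and right-hand side of size 2):
  Gamma_p = [[3.412, -2.1721], [-2.1721, 3.412]]
  r_p     = [-2.1721, 1.1393]
Written out:
  3.412 phi_1 - 2.1721 phi_2 = -2.1721
  -2.1721 phi_1 + 3.412 phi_2 = 1.1393
Solve by Cramer's rule:
  det = gamma(0)^2 - gamma(1)^2 = (3.412)^2 - (-2.1721)^2 = 11.641744 - 4.71801841 = 6.92372559
  phi_hat_1 = [gamma(1) gamma(0) - gamma(1) gamma(2)] / det = [(-2.1721)(3.412) - (-2.1721)(1.1393)] / 6.92372559 = -4.93653167 / 6.92372559 = -0.713
  phi_hat_2 = [gamma(0) gamma(2) - gamma(1)^2] / det = [(3.412)(1.1393) - (-2.1721)^2] / 6.92372559 = -0.83072681 / 6.92372559 = -0.12
So phi_hat = [-0.7130, -0.1200].
Therefore phi_hat_1 = -0.7130.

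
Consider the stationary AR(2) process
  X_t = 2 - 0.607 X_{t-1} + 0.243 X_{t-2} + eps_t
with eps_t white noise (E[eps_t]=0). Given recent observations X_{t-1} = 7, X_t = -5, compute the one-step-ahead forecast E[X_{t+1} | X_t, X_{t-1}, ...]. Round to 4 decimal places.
E[X_{t+1} \mid \mathcal F_t] = 6.7360

For an AR(p) model X_t = c + sum_i phi_i X_{t-i} + eps_t, the
one-step-ahead conditional mean is
  E[X_{t+1} | X_t, ...] = c + sum_i phi_i X_{t+1-i}.
Substitute known values:
  E[X_{t+1} | ...] = 2 + (-0.607) * (-5) + (0.243) * (7)
                   = 6.7360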